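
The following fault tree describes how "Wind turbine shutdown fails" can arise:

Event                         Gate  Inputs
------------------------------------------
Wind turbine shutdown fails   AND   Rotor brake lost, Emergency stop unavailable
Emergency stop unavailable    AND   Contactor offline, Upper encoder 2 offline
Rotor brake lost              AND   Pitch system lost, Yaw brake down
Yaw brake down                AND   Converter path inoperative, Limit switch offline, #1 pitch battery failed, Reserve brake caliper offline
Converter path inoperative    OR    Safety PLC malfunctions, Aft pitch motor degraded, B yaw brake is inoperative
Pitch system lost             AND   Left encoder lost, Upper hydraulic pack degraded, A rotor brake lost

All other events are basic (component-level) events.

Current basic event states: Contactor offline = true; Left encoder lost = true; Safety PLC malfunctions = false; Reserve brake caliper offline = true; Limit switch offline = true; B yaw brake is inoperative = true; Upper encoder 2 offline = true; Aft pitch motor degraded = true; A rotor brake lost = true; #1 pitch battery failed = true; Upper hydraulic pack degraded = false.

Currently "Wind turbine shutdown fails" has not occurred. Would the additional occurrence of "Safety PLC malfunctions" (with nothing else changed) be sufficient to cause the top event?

No

Counterfactual: set "Safety PLC malfunctions" to occurred.
Pitch system lost [AND]: Left encoder lost=occurs, Upper hydraulic pack degraded=not, A rotor brake lost=occurs → not all inputs occur → does not occur.
Converter path inoperative [OR]: Safety PLC malfunctions=occurs, Aft pitch motor degraded=occurs, B yaw brake is inoperative=occurs → at least one input occurs → occurs.
Yaw brake down [AND]: Converter path inoperative=occurs, Limit switch offline=occurs, #1 pitch battery failed=occurs, Reserve brake caliper offline=occurs → all inputs occur → occurs.
Rotor brake lost [AND]: Pitch system lost=not, Yaw brake down=occurs → not all inputs occur → does not occur.
Emergency stop unavailable [AND]: Contactor offline=occurs, Upper encoder 2 offline=occurs → all inputs occur → occurs.
Wind turbine shutdown fails [AND]: Rotor brake lost=not, Emergency stop unavailable=occurs → not all inputs occur → does not occur.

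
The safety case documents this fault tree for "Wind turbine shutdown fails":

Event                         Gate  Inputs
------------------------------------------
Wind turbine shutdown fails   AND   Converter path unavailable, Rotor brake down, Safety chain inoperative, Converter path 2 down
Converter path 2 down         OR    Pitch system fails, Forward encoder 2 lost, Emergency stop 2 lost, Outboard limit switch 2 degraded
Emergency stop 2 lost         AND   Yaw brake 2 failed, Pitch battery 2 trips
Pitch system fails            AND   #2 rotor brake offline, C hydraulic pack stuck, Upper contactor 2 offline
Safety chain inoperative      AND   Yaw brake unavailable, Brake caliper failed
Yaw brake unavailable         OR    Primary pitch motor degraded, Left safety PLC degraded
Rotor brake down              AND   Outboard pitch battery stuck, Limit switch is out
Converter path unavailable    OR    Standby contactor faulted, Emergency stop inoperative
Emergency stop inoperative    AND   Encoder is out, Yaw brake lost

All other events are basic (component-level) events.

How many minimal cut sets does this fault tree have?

Emergency stop inoperative [AND]: one cut set from each child combined → 1 × 1 = 1 cut set(s).
Converter path unavailable [OR]: union of children's cut sets → 2 cut set(s).
Rotor brake down [AND]: one cut set from each child combined → 1 × 1 = 1 cut set(s).
Yaw brake unavailable [OR]: union of children's cut sets → 2 cut set(s).
Safety chain inoperative [AND]: one cut set from each child combined → 2 × 1 = 2 cut set(s).
Pitch system fails [AND]: one cut set from each child combined → 1 × 1 × 1 = 1 cut set(s).
Emergency stop 2 lost [AND]: one cut set from each child combined → 1 × 1 = 1 cut set(s).
Converter path 2 down [OR]: union of children's cut sets → 4 cut set(s).
Wind turbine shutdown fails [AND]: one cut set from each child combined → 2 × 1 × 2 × 4 = 16 cut set(s).

16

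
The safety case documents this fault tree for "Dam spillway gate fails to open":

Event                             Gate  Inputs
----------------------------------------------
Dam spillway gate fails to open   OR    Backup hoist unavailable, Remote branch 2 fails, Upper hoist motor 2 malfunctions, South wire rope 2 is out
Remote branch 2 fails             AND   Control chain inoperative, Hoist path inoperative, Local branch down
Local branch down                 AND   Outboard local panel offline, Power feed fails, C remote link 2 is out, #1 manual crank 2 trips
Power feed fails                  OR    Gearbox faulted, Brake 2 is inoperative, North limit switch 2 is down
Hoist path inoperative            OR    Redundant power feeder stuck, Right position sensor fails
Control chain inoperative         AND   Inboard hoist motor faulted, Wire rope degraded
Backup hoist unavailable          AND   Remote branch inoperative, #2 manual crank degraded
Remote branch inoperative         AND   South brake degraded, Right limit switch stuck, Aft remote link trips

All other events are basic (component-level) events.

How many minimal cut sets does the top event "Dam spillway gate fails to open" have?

9

Remote branch inoperative [AND]: one cut set from each child combined → 1 × 1 × 1 = 1 cut set(s).
Backup hoist unavailable [AND]: one cut set from each child combined → 1 × 1 = 1 cut set(s).
Control chain inoperative [AND]: one cut set from each child combined → 1 × 1 = 1 cut set(s).
Hoist path inoperative [OR]: union of children's cut sets → 2 cut set(s).
Power feed fails [OR]: union of children's cut sets → 3 cut set(s).
Local branch down [AND]: one cut set from each child combined → 1 × 3 × 1 × 1 = 3 cut set(s).
Remote branch 2 fails [AND]: one cut set from each child combined → 1 × 2 × 3 = 6 cut set(s).
Dam spillway gate fails to open [OR]: union of children's cut sets → 9 cut set(s).
Minimal cut sets: {#2 manual crank degraded, Aft remote link trips, Right limit switch stuck, South brake degraded}; {#1 manual crank 2 trips, C remote link 2 is out, Gearbox faulted, Inboard hoist motor faulted, Outboard local panel offline, Redundant power feeder stuck, Wire rope degraded}; {#1 manual crank 2 trips, Brake 2 is inoperative, C remote link 2 is out, Inboard hoist motor faulted, Outboard local panel offline, Redundant power feeder stuck, Wire rope degraded}; {#1 manual crank 2 trips, C remote link 2 is out, Inboard hoist motor faulted, North limit switch 2 is down, Outboard local panel offline, Redundant power feeder stuck, Wire rope degraded}; {#1 manual crank 2 trips, C remote link 2 is out, Gearbox faulted, Inboard hoist motor faulted, Outboard local panel offline, Right position sensor fails, Wire rope degraded}; {#1 manual crank 2 trips, Brake 2 is inoperative, C remote link 2 is out, Inboard hoist motor faulted, Outboard local panel offline, Right position sensor fails, Wire rope degraded}; {#1 manual crank 2 trips, C remote link 2 is out, Inboard hoist motor faulted, North limit switch 2 is down, Outboard local panel offline, Right position sensor fails, Wire rope degraded}; {Upper hoist motor 2 malfunctions}; {South wire rope 2 is out}.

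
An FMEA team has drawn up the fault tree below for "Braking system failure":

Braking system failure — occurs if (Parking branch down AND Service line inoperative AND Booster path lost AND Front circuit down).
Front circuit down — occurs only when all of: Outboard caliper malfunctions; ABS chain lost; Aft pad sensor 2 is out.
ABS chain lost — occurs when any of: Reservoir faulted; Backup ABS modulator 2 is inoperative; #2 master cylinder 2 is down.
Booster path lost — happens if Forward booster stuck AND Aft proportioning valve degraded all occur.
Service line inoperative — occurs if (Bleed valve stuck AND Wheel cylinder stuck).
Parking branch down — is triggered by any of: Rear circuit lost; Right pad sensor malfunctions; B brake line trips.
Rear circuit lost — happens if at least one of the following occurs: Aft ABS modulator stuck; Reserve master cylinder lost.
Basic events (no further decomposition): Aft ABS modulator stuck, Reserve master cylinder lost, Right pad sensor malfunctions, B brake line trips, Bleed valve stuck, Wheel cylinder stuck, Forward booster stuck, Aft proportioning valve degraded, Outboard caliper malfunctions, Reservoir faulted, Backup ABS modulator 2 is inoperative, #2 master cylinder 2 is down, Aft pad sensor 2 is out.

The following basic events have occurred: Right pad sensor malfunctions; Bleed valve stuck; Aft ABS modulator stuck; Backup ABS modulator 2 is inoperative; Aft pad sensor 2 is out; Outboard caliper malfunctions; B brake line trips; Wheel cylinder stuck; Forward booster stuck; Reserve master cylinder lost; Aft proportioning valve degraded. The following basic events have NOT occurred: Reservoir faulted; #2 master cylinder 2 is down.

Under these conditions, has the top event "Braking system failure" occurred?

Rear circuit lost [OR]: Aft ABS modulator stuck=occurs, Reserve master cylinder lost=occurs → at least one input occurs → occurs.
Parking branch down [OR]: Rear circuit lost=occurs, Right pad sensor malfunctions=occurs, B brake line trips=occurs → at least one input occurs → occurs.
Service line inoperative [AND]: Bleed valve stuck=occurs, Wheel cylinder stuck=occurs → all inputs occur → occurs.
Booster path lost [AND]: Forward booster stuck=occurs, Aft proportioning valve degraded=occurs → all inputs occur → occurs.
ABS chain lost [OR]: Reservoir faulted=not, Backup ABS modulator 2 is inoperative=occurs, #2 master cylinder 2 is down=not → at least one input occurs → occurs.
Front circuit down [AND]: Outboard caliper malfunctions=occurs, ABS chain lost=occurs, Aft pad sensor 2 is out=occurs → all inputs occur → occurs.
Braking system failure [AND]: Parking branch down=occurs, Service line inoperative=occurs, Booster path lost=occurs, Front circuit down=occurs → all inputs occur → occurs.

Yes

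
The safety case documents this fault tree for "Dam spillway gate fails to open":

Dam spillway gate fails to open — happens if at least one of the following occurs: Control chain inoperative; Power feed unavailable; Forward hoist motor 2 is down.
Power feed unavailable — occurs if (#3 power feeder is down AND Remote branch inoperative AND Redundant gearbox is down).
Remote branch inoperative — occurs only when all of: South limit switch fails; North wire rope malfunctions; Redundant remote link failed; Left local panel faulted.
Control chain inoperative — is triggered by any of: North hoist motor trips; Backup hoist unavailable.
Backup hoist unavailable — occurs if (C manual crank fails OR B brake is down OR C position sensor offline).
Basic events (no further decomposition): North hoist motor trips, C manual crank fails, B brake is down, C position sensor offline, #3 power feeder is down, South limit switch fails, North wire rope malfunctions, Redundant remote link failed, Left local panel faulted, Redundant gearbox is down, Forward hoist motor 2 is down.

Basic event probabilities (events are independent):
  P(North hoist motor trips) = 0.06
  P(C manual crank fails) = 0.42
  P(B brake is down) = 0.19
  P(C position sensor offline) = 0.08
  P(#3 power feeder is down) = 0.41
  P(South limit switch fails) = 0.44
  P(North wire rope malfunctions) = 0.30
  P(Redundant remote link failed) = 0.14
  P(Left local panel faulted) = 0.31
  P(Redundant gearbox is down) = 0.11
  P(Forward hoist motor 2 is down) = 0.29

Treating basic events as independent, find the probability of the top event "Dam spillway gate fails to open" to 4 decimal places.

0.7116

P(Backup hoist unavailable) [OR] = 1 − (1−0.42) × (1−0.19) × (1−0.08) = 0.567784
P(Control chain inoperative) [OR] = 1 − (1−0.06) × (1−0.567784) = 0.593717
P(Remote branch inoperative) [AND] = 0.44 × 0.30 × 0.14 × 0.31 = 0.005729
P(Power feed unavailable) [AND] = 0.41 × 0.005729 × 0.11 = 0.000258
P(Dam spillway gate fails to open) [OR] = 1 − (1−0.593717) × (1−0.000258) × (1−0.29) = 0.711613
Rounded to 4 decimal places: P(Dam spillway gate fails to open) ≈ 0.7116.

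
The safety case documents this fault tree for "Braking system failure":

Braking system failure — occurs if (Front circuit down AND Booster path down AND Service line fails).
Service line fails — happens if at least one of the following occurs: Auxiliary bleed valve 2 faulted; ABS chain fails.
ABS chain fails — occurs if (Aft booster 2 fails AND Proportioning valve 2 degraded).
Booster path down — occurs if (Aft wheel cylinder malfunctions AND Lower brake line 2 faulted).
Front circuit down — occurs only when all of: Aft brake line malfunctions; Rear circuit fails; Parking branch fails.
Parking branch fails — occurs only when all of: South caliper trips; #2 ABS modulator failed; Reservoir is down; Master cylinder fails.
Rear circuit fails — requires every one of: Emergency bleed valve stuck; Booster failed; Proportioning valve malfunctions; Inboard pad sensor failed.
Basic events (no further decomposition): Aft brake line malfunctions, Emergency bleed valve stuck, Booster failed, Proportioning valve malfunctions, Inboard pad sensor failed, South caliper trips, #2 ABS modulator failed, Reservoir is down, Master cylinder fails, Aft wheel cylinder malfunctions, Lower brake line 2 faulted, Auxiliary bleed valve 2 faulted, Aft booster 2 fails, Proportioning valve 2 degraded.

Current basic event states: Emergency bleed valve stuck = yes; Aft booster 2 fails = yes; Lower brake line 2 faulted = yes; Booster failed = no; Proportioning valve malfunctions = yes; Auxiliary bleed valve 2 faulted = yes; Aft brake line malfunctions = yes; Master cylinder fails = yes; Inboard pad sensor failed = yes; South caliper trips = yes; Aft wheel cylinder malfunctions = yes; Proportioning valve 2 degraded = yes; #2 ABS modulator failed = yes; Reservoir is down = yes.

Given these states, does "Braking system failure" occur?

Rear circuit fails [AND]: Emergency bleed valve stuck=occurs, Booster failed=not, Proportioning valve malfunctions=occurs, Inboard pad sensor failed=occurs → not all inputs occur → does not occur.
Parking branch fails [AND]: South caliper trips=occurs, #2 ABS modulator failed=occurs, Reservoir is down=occurs, Master cylinder fails=occurs → all inputs occur → occurs.
Front circuit down [AND]: Aft brake line malfunctions=occurs, Rear circuit fails=not, Parking branch fails=occurs → not all inputs occur → does not occur.
Booster path down [AND]: Aft wheel cylinder malfunctions=occurs, Lower brake line 2 faulted=occurs → all inputs occur → occurs.
ABS chain fails [AND]: Aft booster 2 fails=occurs, Proportioning valve 2 degraded=occurs → all inputs occur → occurs.
Service line fails [OR]: Auxiliary bleed valve 2 faulted=occurs, ABS chain fails=occurs → at least one input occurs → occurs.
Braking system failure [AND]: Front circuit down=not, Booster path down=occurs, Service line fails=occurs → not all inputs occur → does not occur.

No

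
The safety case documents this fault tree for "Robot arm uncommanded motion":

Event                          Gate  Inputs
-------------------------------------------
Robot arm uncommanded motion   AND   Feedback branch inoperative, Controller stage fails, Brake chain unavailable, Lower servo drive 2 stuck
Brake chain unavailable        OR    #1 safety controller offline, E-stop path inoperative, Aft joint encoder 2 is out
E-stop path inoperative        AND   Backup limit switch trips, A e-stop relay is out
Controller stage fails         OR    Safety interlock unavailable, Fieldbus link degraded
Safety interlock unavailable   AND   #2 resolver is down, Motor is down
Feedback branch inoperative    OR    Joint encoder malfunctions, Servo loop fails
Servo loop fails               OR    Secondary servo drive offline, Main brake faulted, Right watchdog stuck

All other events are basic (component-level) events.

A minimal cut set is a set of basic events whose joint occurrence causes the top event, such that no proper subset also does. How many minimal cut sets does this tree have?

Servo loop fails [OR]: union of children's cut sets → 3 cut set(s).
Feedback branch inoperative [OR]: union of children's cut sets → 4 cut set(s).
Safety interlock unavailable [AND]: one cut set from each child combined → 1 × 1 = 1 cut set(s).
Controller stage fails [OR]: union of children's cut sets → 2 cut set(s).
E-stop path inoperative [AND]: one cut set from each child combined → 1 × 1 = 1 cut set(s).
Brake chain unavailable [OR]: union of children's cut sets → 3 cut set(s).
Robot arm uncommanded motion [AND]: one cut set from each child combined → 4 × 2 × 3 × 1 = 24 cut set(s).

24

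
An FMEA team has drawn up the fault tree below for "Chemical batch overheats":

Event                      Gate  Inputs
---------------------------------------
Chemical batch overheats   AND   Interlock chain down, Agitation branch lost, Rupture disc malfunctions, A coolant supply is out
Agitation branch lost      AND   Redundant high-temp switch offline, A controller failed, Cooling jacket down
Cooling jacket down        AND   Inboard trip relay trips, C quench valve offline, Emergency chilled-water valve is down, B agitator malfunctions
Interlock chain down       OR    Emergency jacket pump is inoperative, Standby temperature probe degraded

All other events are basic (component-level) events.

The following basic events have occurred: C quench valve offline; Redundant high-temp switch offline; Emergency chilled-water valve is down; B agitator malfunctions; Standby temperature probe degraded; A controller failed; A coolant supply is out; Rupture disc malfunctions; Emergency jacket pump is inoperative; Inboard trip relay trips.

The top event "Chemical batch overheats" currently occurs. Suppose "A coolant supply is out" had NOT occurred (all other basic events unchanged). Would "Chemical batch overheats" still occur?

Counterfactual: set "A coolant supply is out" to not occurred.
Interlock chain down [OR]: Emergency jacket pump is inoperative=occurs, Standby temperature probe degraded=occurs → at least one input occurs → occurs.
Cooling jacket down [AND]: Inboard trip relay trips=occurs, C quench valve offline=occurs, Emergency chilled-water valve is down=occurs, B agitator malfunctions=occurs → all inputs occur → occurs.
Agitation branch lost [AND]: Redundant high-temp switch offline=occurs, A controller failed=occurs, Cooling jacket down=occurs → all inputs occur → occurs.
Chemical batch overheats [AND]: Interlock chain down=occurs, Agitation branch lost=occurs, Rupture disc malfunctions=occurs, A coolant supply is out=not → not all inputs occur → does not occur.

No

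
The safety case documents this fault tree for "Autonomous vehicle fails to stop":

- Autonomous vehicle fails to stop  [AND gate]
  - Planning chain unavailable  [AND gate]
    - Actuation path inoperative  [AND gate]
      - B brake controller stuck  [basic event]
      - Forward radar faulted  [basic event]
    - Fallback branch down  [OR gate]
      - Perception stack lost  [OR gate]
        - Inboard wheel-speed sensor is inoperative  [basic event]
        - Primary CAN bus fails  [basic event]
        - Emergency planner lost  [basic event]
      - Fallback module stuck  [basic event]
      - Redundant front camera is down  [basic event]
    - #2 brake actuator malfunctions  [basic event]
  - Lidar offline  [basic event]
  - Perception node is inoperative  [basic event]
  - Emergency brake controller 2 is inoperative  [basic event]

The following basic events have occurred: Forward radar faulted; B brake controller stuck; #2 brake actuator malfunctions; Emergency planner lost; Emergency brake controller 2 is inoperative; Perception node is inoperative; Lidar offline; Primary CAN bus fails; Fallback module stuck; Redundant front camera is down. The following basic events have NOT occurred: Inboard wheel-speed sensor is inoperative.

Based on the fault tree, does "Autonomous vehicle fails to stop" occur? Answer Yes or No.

Actuation path inoperative [AND]: B brake controller stuck=occurs, Forward radar faulted=occurs → all inputs occur → occurs.
Perception stack lost [OR]: Inboard wheel-speed sensor is inoperative=not, Primary CAN bus fails=occurs, Emergency planner lost=occurs → at least one input occurs → occurs.
Fallback branch down [OR]: Perception stack lost=occurs, Fallback module stuck=occurs, Redundant front camera is down=occurs → at least one input occurs → occurs.
Planning chain unavailable [AND]: Actuation path inoperative=occurs, Fallback branch down=occurs, #2 brake actuator malfunctions=occurs → all inputs occur → occurs.
Autonomous vehicle fails to stop [AND]: Planning chain unavailable=occurs, Lidar offline=occurs, Perception node is inoperative=occurs, Emergency brake controller 2 is inoperative=occurs → all inputs occur → occurs.

Yes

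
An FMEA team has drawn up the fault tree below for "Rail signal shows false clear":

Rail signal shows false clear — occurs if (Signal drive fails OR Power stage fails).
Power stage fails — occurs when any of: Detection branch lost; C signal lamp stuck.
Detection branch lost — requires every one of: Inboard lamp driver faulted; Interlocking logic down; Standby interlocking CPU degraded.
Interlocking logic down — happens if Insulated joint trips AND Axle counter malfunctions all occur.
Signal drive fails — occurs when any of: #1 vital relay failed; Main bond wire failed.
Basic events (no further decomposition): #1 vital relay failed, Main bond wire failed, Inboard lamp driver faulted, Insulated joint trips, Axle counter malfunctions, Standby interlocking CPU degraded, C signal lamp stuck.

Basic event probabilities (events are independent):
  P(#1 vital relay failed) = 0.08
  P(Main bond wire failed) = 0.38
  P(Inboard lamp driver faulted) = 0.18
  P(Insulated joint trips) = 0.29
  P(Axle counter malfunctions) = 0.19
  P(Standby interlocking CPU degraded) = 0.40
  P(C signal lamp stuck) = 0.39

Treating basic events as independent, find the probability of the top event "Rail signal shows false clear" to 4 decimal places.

0.6534

P(Signal drive fails) [OR] = 1 − (1−0.08) × (1−0.38) = 0.429600
P(Interlocking logic down) [AND] = 0.29 × 0.19 = 0.055100
P(Detection branch lost) [AND] = 0.18 × 0.055100 × 0.40 = 0.003967
P(Power stage fails) [OR] = 1 − (1−0.003967) × (1−0.39) = 0.392420
P(Rail signal shows false clear) [OR] = 1 − (1−0.429600) × (1−0.392420) = 0.653436
Rounded to 4 decimal places: P(Rail signal shows false clear) ≈ 0.6534.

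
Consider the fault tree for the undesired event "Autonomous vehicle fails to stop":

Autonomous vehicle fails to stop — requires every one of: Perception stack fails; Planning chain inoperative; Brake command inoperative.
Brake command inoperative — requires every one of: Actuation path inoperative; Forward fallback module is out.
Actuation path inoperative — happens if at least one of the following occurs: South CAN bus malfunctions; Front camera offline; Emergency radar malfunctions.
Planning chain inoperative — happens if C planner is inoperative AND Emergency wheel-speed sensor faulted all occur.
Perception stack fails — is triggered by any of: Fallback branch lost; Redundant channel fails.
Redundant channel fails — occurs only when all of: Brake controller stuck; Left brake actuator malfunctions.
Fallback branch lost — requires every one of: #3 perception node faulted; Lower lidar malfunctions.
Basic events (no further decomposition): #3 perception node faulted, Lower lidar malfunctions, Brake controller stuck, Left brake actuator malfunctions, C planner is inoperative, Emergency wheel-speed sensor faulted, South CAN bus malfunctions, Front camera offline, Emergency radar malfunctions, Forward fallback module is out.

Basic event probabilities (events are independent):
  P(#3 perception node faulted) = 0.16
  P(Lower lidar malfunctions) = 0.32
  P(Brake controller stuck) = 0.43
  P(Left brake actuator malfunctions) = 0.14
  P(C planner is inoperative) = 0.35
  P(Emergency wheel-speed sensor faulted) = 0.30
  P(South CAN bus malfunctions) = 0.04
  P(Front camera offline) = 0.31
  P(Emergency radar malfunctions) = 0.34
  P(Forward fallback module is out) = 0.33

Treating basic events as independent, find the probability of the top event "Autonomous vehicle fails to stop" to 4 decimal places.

0.0021

P(Fallback branch lost) [AND] = 0.16 × 0.32 = 0.051200
P(Redundant channel fails) [AND] = 0.43 × 0.14 = 0.060200
P(Perception stack fails) [OR] = 1 − (1−0.051200) × (1−0.060200) = 0.108318
P(Planning chain inoperative) [AND] = 0.35 × 0.30 = 0.105000
P(Actuation path inoperative) [OR] = 1 − (1−0.04) × (1−0.31) × (1−0.34) = 0.562816
P(Brake command inoperative) [AND] = 0.562816 × 0.33 = 0.185729
P(Autonomous vehicle fails to stop) [AND] = 0.108318 × 0.105000 × 0.185729 = 0.002112
Rounded to 4 decimal places: P(Autonomous vehicle fails to stop) ≈ 0.0021.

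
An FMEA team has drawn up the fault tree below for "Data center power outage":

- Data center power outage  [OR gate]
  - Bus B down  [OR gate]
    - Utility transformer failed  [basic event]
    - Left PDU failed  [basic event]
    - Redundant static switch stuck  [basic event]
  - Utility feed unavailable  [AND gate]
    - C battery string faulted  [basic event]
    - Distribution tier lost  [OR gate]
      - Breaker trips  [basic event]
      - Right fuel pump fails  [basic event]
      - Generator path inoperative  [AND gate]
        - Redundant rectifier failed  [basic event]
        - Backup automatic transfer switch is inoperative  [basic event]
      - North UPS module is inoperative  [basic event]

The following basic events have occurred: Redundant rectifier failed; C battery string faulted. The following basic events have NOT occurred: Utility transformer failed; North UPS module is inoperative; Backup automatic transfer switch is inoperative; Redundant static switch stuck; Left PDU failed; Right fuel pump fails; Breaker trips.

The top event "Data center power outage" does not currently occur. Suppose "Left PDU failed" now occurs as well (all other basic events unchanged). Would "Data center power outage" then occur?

Counterfactual: set "Left PDU failed" to occurred.
Bus B down [OR]: Utility transformer failed=not, Left PDU failed=occurs, Redundant static switch stuck=not → at least one input occurs → occurs.
Generator path inoperative [AND]: Redundant rectifier failed=occurs, Backup automatic transfer switch is inoperative=not → not all inputs occur → does not occur.
Distribution tier lost [OR]: Breaker trips=not, Right fuel pump fails=not, Generator path inoperative=not, North UPS module is inoperative=not → no input occurs → does not occur.
Utility feed unavailable [AND]: C battery string faulted=occurs, Distribution tier lost=not → not all inputs occur → does not occur.
Data center power outage [OR]: Bus B down=occurs, Utility feed unavailable=not → at least one input occurs → occurs.

Yes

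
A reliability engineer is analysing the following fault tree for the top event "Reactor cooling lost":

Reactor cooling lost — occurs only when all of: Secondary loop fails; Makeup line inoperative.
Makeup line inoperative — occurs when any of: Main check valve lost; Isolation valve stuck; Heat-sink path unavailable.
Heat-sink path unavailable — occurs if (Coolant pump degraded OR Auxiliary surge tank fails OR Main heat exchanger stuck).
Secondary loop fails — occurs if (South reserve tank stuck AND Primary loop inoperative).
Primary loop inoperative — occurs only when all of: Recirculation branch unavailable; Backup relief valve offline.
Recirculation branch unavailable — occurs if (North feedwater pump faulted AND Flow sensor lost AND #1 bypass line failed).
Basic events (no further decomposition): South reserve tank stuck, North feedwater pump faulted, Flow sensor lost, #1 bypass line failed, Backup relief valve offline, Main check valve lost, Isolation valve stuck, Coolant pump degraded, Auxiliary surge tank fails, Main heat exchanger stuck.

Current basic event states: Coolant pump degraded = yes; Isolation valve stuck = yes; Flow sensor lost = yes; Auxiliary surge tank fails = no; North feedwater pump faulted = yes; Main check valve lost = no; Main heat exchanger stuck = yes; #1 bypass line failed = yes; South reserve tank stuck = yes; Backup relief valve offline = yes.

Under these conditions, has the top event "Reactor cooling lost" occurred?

Recirculation branch unavailable [AND]: North feedwater pump faulted=occurs, Flow sensor lost=occurs, #1 bypass line failed=occurs → all inputs occur → occurs.
Primary loop inoperative [AND]: Recirculation branch unavailable=occurs, Backup relief valve offline=occurs → all inputs occur → occurs.
Secondary loop fails [AND]: South reserve tank stuck=occurs, Primary loop inoperative=occurs → all inputs occur → occurs.
Heat-sink path unavailable [OR]: Coolant pump degraded=occurs, Auxiliary surge tank fails=not, Main heat exchanger stuck=occurs → at least one input occurs → occurs.
Makeup line inoperative [OR]: Main check valve lost=not, Isolation valve stuck=occurs, Heat-sink path unavailable=occurs → at least one input occurs → occurs.
Reactor cooling lost [AND]: Secondary loop fails=occurs, Makeup line inoperative=occurs → all inputs occur → occurs.

Yes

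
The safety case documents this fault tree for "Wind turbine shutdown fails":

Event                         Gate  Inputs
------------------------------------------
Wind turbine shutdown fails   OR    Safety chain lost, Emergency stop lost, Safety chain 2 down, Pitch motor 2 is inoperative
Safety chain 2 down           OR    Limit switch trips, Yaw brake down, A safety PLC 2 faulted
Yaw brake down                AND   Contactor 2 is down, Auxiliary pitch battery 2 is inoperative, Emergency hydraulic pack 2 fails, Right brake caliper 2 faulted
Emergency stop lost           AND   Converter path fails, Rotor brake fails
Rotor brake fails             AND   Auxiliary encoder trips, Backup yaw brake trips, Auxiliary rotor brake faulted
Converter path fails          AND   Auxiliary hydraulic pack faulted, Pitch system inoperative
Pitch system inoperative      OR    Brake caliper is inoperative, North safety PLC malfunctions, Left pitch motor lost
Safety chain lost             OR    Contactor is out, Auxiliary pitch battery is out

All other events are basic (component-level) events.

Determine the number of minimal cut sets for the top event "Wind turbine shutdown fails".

Safety chain lost [OR]: union of children's cut sets → 2 cut set(s).
Pitch system inoperative [OR]: union of children's cut sets → 3 cut set(s).
Converter path fails [AND]: one cut set from each child combined → 1 × 3 = 3 cut set(s).
Rotor brake fails [AND]: one cut set from each child combined → 1 × 1 × 1 = 1 cut set(s).
Emergency stop lost [AND]: one cut set from each child combined → 3 × 1 = 3 cut set(s).
Yaw brake down [AND]: one cut set from each child combined → 1 × 1 × 1 × 1 = 1 cut set(s).
Safety chain 2 down [OR]: union of children's cut sets → 3 cut set(s).
Wind turbine shutdown fails [OR]: union of children's cut sets → 9 cut set(s).
Minimal cut sets: {Contactor is out}; {Auxiliary pitch battery is out}; {Auxiliary encoder trips, Auxiliary hydraulic pack faulted, Auxiliary rotor brake faulted, Backup yaw brake trips, Brake caliper is inoperative}; {Auxiliary encoder trips, Auxiliary hydraulic pack faulted, Auxiliary rotor brake faulted, Backup yaw brake trips, North safety PLC malfunctions}; {Auxiliary encoder trips, Auxiliary hydraulic pack faulted, Auxiliary rotor brake faulted, Backup yaw brake trips, Left pitch motor lost}; {Limit switch trips}; {Auxiliary pitch battery 2 is inoperative, Contactor 2 is down, Emergency hydraulic pack 2 fails, Right brake caliper 2 faulted}; {A safety PLC 2 faulted}; {Pitch motor 2 is inoperative}.

9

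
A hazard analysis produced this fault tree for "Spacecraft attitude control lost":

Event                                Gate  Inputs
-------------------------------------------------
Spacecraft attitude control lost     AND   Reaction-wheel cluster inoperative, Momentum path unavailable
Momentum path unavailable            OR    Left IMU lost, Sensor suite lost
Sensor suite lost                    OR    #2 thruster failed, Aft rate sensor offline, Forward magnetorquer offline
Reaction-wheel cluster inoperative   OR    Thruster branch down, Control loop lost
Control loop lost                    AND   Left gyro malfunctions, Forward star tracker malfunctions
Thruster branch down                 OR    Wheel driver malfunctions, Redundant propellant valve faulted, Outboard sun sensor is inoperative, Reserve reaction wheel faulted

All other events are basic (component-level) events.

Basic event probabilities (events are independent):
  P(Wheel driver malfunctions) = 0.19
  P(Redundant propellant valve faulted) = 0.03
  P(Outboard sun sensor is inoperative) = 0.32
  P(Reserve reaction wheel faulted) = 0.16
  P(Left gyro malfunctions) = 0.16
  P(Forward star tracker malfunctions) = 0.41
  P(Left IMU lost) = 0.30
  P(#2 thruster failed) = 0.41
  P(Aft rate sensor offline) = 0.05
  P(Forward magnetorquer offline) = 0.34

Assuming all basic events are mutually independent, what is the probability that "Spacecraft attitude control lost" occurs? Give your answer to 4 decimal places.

0.4303

P(Thruster branch down) [OR] = 1 − (1−0.19) × (1−0.03) × (1−0.32) × (1−0.16) = 0.551208
P(Control loop lost) [AND] = 0.16 × 0.41 = 0.065600
P(Reaction-wheel cluster inoperative) [OR] = 1 − (1−0.551208) × (1−0.065600) = 0.580649
P(Sensor suite lost) [OR] = 1 − (1−0.41) × (1−0.05) × (1−0.34) = 0.630070
P(Momentum path unavailable) [OR] = 1 − (1−0.30) × (1−0.630070) = 0.741049
P(Spacecraft attitude control lost) [AND] = 0.580649 × 0.741049 = 0.430289
Rounded to 4 decimal places: P(Spacecraft attitude control lost) ≈ 0.4303.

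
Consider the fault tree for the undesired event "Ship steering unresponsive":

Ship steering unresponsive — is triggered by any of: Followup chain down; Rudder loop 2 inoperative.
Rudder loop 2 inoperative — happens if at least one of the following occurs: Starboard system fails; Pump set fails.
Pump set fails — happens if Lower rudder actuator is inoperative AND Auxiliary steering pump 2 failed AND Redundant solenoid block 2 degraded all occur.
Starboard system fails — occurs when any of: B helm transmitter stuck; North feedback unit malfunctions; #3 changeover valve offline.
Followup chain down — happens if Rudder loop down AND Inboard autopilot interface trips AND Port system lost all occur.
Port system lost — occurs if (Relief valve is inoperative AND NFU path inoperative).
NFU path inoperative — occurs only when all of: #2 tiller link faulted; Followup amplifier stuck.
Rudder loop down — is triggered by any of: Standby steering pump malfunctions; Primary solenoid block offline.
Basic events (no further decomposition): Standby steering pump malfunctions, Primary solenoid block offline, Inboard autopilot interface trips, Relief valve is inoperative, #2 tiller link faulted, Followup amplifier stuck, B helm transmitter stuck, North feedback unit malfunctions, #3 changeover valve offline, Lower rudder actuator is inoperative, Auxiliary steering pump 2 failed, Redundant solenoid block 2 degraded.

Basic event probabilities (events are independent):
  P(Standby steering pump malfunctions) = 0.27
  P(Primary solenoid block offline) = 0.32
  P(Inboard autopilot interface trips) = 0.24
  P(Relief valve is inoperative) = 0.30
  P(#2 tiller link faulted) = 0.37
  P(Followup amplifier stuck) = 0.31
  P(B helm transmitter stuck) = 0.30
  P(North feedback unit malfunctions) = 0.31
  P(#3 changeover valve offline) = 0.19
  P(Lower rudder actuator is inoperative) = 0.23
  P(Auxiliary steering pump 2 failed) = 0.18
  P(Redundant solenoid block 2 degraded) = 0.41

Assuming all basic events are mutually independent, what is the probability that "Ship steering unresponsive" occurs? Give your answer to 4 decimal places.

P(Rudder loop down) [OR] = 1 − (1−0.27) × (1−0.32) = 0.503600
P(NFU path inoperative) [AND] = 0.37 × 0.31 = 0.114700
P(Port system lost) [AND] = 0.30 × 0.114700 = 0.034410
P(Followup chain down) [AND] = 0.503600 × 0.24 × 0.034410 = 0.004159
P(Starboard system fails) [OR] = 1 − (1−0.30) × (1−0.31) × (1−0.19) = 0.608770
P(Pump set fails) [AND] = 0.23 × 0.18 × 0.41 = 0.016974
P(Rudder loop 2 inoperative) [OR] = 1 − (1−0.608770) × (1−0.016974) = 0.615411
P(Ship steering unresponsive) [OR] = 1 − (1−0.004159) × (1−0.615411) = 0.617011
Rounded to 4 decimal places: P(Ship steering unresponsive) ≈ 0.6170.

0.6170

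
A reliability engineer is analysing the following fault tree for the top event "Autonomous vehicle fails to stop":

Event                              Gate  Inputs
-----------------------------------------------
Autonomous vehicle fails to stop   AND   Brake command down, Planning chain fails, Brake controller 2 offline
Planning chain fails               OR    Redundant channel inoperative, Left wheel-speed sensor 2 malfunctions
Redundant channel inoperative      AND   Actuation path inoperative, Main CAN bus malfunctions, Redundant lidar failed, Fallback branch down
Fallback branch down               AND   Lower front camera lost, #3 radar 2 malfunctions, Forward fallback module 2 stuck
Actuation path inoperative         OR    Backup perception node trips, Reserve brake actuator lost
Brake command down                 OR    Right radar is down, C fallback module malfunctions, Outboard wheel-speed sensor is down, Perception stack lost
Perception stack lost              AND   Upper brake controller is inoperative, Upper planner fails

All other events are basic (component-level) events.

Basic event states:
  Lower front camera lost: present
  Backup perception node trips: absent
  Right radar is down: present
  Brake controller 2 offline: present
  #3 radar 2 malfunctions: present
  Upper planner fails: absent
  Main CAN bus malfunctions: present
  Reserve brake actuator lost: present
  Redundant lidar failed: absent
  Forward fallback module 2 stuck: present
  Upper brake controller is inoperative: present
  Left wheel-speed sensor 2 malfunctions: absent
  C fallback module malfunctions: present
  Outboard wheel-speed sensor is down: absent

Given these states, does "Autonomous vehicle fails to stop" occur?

Perception stack lost [AND]: Upper brake controller is inoperative=occurs, Upper planner fails=not → not all inputs occur → does not occur.
Brake command down [OR]: Right radar is down=occurs, C fallback module malfunctions=occurs, Outboard wheel-speed sensor is down=not, Perception stack lost=not → at least one input occurs → occurs.
Actuation path inoperative [OR]: Backup perception node trips=not, Reserve brake actuator lost=occurs → at least one input occurs → occurs.
Fallback branch down [AND]: Lower front camera lost=occurs, #3 radar 2 malfunctions=occurs, Forward fallback module 2 stuck=occurs → all inputs occur → occurs.
Redundant channel inoperative [AND]: Actuation path inoperative=occurs, Main CAN bus malfunctions=occurs, Redundant lidar failed=not, Fallback branch down=occurs → not all inputs occur → does not occur.
Planning chain fails [OR]: Redundant channel inoperative=not, Left wheel-speed sensor 2 malfunctions=not → no input occurs → does not occur.
Autonomous vehicle fails to stop [AND]: Brake command down=occurs, Planning chain fails=not, Brake controller 2 offline=occurs → not all inputs occur → does not occur.

No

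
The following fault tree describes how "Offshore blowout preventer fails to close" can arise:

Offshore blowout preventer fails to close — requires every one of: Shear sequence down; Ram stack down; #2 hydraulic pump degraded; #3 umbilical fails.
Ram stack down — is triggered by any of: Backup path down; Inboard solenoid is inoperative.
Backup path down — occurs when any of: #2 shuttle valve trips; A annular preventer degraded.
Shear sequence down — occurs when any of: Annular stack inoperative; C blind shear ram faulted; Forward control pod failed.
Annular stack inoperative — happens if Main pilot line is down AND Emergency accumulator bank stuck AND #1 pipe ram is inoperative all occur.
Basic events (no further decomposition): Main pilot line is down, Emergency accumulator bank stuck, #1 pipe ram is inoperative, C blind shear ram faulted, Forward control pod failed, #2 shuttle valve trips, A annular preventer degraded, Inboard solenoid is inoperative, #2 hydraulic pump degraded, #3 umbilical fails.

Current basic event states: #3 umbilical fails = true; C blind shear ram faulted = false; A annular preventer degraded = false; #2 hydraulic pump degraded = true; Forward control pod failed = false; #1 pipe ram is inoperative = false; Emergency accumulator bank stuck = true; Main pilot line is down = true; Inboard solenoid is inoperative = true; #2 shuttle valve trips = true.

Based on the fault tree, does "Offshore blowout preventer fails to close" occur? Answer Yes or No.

No

Annular stack inoperative [AND]: Main pilot line is down=occurs, Emergency accumulator bank stuck=occurs, #1 pipe ram is inoperative=not → not all inputs occur → does not occur.
Shear sequence down [OR]: Annular stack inoperative=not, C blind shear ram faulted=not, Forward control pod failed=not → no input occurs → does not occur.
Backup path down [OR]: #2 shuttle valve trips=occurs, A annular preventer degraded=not → at least one input occurs → occurs.
Ram stack down [OR]: Backup path down=occurs, Inboard solenoid is inoperative=occurs → at least one input occurs → occurs.
Offshore blowout preventer fails to close [AND]: Shear sequence down=not, Ram stack down=occurs, #2 hydraulic pump degraded=occurs, #3 umbilical fails=occurs → not all inputs occur → does not occur.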